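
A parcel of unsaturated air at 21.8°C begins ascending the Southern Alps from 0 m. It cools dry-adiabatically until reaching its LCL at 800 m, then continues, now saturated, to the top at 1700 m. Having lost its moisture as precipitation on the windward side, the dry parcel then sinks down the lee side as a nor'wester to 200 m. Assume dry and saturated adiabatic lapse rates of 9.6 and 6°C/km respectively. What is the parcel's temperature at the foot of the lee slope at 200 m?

23.12°C

0 → 800 m (dry, 9.6°C/km): ΔT = -9.6 × 0.8 = -7.68°C → T = 14.12°C
800 → 1700 m (saturated, 6°C/km): ΔT = -6 × 0.9 = -5.4°C → T = 8.72°C
1700 → 200 m (dry descent, 9.6°C/km): ΔT = +9.6 × 1.5 = +14.4°C → T = 23.12°C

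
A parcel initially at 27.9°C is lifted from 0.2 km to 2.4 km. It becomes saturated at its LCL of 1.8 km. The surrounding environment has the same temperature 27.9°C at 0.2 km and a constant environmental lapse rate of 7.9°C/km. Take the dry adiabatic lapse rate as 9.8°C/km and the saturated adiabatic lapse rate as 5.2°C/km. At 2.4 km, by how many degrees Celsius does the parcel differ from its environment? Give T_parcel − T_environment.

Parcel:
  200–1800 m, dry: Δz = 1.6 km ⇒ ΔT = -15.68°C; T = 12.22°C
  1800–2400 m, saturated: Δz = 0.6 km ⇒ ΔT = -3.12°C; T = 9.1°C
Environment:
  200–2400 m, environment: Δz = 2.2 km ⇒ ΔT = -17.38°C; T = 10.52°C
T_parcel − T_env = 9.1 − 10.52 = -1.42°C

-1.42°C (parcel cooler than environment)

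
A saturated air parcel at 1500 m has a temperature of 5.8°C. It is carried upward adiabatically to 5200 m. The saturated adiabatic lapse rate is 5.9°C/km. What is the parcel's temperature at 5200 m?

-16.03°C

From 1500 m to 5200 m (saturated adiabatic): cools by 5.9 × 3.7 = 21.83°C, giving -16.03°C.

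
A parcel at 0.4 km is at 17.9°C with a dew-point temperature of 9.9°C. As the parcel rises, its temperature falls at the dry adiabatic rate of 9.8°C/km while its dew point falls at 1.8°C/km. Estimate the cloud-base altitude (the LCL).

T and T_d converge at 9.8 − 1.8 = 8°C per km
Height above start = (17.9 − 9.9) / 8 = 1 km
LCL altitude = 400 m + 1000 m = 1400 m

1.4 km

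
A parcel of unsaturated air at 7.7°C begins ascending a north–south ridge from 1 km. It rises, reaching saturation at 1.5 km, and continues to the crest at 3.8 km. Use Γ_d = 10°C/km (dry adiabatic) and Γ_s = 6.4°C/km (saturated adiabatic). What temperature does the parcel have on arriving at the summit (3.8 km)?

1000 → 1500 m (dry, 10°C/km): ΔT = -10 × 0.5 = -5°C → T = 2.7°C
1500 → 3800 m (saturated, 6.4°C/km): ΔT = -6.4 × 2.3 = -14.72°C → T = -12.02°C

-12.02°C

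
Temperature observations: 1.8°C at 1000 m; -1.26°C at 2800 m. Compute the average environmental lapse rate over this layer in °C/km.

1.7°C/km

Γ = −ΔT/Δz = (1.8 − (-1.26)) / (2800 − 1000) m
  = 3.06°C / 1.8 km = 1.7°C/km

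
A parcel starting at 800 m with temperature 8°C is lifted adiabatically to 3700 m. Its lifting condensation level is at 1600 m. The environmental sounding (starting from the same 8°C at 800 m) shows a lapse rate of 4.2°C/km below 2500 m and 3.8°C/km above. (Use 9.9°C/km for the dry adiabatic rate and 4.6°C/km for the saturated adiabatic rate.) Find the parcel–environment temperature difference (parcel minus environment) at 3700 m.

Parcel:
  800–1600 m, dry: Δz = 0.8 km ⇒ ΔT = -7.92°C; T = 0.08°C
  1600–3700 m, saturated: Δz = 2.1 km ⇒ ΔT = -9.66°C; T = -9.58°C
Environment:
  800–2500 m, environment, lower layer: Δz = 1.7 km ⇒ ΔT = -7.14°C; T = 0.86°C
  2500–3700 m, environment, upper layer: Δz = 1.2 km ⇒ ΔT = -4.56°C; T = -3.7°C
T_parcel − T_env = -9.58 − (-3.7) = -5.88°C

-5.88°C (parcel cooler than environment)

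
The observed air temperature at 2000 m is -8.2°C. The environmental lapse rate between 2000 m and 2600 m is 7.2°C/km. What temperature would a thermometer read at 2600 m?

-12.52°C

From 2000 m to 2600 m (environmental): cools by 7.2 × 0.6 = 4.32°C, giving -12.52°C.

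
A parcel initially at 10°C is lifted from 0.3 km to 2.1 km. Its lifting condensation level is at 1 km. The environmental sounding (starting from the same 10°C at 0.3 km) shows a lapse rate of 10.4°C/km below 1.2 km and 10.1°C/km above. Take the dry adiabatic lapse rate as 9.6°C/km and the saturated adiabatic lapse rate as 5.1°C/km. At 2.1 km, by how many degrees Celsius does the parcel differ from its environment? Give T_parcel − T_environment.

+6.12°C (parcel warmer than environment)

Parcel:
  300–1000 m, dry: Δz = 0.7 km ⇒ ΔT = -6.72°C; T = 3.28°C
  1000–2100 m, saturated: Δz = 1.1 km ⇒ ΔT = -5.61°C; T = -2.33°C
Environment:
  300–1200 m, environment, lower layer: Δz = 0.9 km ⇒ ΔT = -9.36°C; T = 0.64°C
  1200–2100 m, environment, upper layer: Δz = 0.9 km ⇒ ΔT = -9.09°C; T = -8.45°C
T_parcel − T_env = -2.33 − (-8.45) = +6.12°C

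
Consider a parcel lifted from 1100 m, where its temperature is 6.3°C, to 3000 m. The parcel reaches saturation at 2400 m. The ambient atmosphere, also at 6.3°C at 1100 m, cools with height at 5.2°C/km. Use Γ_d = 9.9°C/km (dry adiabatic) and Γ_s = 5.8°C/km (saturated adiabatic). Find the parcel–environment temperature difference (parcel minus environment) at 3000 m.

Parcel:
  Dry to 2400 m: -9.9 × 1.3 km = -12.87°C, so T = -6.57°C.
  Saturated to 3000 m: -5.8 × 0.6 km = -3.48°C, so T = -10.05°C.
Environment:
  Environment to 3000 m: -5.2 × 1.9 km = -9.88°C, so T = -3.58°C.
T_parcel − T_env = -10.05 − (-3.58) = -6.47°C

-6.47°C (parcel cooler than environment)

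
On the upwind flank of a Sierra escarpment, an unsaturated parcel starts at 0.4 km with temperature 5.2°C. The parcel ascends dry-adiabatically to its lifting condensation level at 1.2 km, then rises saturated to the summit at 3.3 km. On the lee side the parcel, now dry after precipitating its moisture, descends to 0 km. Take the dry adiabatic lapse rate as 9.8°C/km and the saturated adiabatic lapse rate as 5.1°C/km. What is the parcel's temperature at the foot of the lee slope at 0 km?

18.99°C

From 400 m to 1200 m (dry): cools by 9.8 × 0.8 = 7.84°C, giving -2.64°C.
From 1200 m to 3300 m (saturated): cools by 5.1 × 2.1 = 10.71°C, giving -13.35°C.
From 3300 m to 0 m (dry descent): warms by 9.8 × 3.3 = 32.34°C, giving 18.99°C.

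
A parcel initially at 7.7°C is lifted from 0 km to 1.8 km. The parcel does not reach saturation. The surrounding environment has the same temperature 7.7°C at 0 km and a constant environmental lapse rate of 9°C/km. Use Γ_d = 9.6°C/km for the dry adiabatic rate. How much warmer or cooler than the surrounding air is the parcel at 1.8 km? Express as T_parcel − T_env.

Parcel:
  0–1800 m, dry: Δz = 1.8 km ⇒ ΔT = -17.28°C; T = -9.58°C
Environment:
  0–1800 m, environment: Δz = 1.8 km ⇒ ΔT = -16.2°C; T = -8.5°C
T_parcel − T_env = -9.58 − (-8.5) = -1.08°C

-1.08°C (parcel cooler than environment)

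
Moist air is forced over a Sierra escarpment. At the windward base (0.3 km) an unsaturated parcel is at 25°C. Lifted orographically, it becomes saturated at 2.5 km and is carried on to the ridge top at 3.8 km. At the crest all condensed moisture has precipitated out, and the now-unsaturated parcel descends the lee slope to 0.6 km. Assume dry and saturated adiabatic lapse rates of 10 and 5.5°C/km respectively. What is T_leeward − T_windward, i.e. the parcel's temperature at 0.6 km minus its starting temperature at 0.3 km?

+2.85°C

Dry to 2500 m: -10 × 2.2 km = -22°C, so T = 3°C.
Saturated to 3800 m: -5.5 × 1.3 km = -7.15°C, so T = -4.15°C.
Dry descent to 600 m: +10 × 3.2 km = +32°C, so T = 27.85°C.
Net change vs windward start: 27.85 − 25 = +2.85°C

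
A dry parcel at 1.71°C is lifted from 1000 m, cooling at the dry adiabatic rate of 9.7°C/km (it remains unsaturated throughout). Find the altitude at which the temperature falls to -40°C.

Height above start = (1.71 − (-40)) / 9.7 = 4.3 km
Altitude = 1000 m + 4300 m = 5300 m

5300 m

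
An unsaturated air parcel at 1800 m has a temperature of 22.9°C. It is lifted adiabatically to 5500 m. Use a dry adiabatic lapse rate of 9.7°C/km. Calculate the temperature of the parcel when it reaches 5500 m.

-12.99°C

From 1800 m to 5500 m (dry adiabatic): cools by 9.7 × 3.7 = 35.89°C, giving -12.99°C.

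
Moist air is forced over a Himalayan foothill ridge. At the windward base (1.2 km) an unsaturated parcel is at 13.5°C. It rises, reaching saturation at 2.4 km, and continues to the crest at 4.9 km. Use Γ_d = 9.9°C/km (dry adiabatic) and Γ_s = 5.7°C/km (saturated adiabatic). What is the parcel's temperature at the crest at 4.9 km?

Dry to 2400 m: -9.9 × 1.2 km = -11.88°C, so T = 1.62°C.
Saturated to 4900 m: -5.7 × 2.5 km = -14.25°C, so T = -12.63°C.

-12.63°C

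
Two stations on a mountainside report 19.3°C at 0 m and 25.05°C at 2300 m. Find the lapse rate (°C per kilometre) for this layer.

Γ = −ΔT/Δz = (19.3 − 25.05) / (2300 − 0) m
  = -5.75°C / 2.3 km = -2.5°C/km

-2.5°C/km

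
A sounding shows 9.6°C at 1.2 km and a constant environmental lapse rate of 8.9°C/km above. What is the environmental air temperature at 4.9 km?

From 1200 m to 4900 m (environmental): cools by 8.9 × 3.7 = 32.93°C, giving -23.33°C.

-23.33°C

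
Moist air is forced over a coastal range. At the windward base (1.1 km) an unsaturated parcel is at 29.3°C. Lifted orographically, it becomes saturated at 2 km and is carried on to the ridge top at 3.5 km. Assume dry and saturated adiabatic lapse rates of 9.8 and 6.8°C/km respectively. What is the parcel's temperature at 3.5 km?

10.28°C

From 1100 m to 2000 m (dry): cools by 9.8 × 0.9 = 8.82°C, giving 20.48°C.
From 2000 m to 3500 m (saturated): cools by 6.8 × 1.5 = 10.2°C, giving 10.28°C.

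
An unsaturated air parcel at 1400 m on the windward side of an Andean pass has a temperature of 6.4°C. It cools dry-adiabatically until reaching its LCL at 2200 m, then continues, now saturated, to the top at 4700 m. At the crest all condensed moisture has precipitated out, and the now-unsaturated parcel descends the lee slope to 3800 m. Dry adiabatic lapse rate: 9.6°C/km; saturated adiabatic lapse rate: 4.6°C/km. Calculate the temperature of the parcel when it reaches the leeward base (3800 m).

-4.14°C

1400 → 2200 m (dry, 9.6°C/km): ΔT = -9.6 × 0.8 = -7.68°C → T = -1.28°C
2200 → 4700 m (saturated, 4.6°C/km): ΔT = -4.6 × 2.5 = -11.5°C → T = -12.78°C
4700 → 3800 m (dry descent, 9.6°C/km): ΔT = +9.6 × 0.9 = +8.64°C → T = -4.14°C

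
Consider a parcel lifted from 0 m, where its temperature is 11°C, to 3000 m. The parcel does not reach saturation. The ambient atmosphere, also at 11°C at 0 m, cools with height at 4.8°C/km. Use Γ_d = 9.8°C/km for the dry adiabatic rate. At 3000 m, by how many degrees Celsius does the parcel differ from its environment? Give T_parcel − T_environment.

-15°C (parcel cooler than environment)

Parcel:
  From 0 m to 3000 m (dry): cools by 9.8 × 3 = 29.4°C, giving -18.4°C.
Environment:
  From 0 m to 3000 m (environment): cools by 4.8 × 3 = 14.4°C, giving -3.4°C.
T_parcel − T_env = -18.4 − (-3.4) = -15°C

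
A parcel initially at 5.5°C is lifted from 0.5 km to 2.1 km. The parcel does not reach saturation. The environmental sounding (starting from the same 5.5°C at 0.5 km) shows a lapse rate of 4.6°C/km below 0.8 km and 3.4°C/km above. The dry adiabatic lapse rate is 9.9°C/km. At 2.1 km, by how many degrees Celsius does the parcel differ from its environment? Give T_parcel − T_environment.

-10.04°C (parcel cooler than environment)

Parcel:
  500–2100 m, dry: Δz = 1.6 km ⇒ ΔT = -15.84°C; T = -10.34°C
Environment:
  500–800 m, environment, lower layer: Δz = 0.3 km ⇒ ΔT = -1.38°C; T = 4.12°C
  800–2100 m, environment, upper layer: Δz = 1.3 km ⇒ ΔT = -4.42°C; T = -0.3°C
T_parcel − T_env = -10.34 − (-0.3) = -10.04°C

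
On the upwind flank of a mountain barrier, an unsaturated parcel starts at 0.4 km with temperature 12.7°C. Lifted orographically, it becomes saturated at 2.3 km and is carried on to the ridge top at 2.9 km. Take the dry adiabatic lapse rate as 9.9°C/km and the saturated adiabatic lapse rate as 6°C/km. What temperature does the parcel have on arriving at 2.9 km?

From 400 m to 2300 m (dry): cools by 9.9 × 1.9 = 18.81°C, giving -6.11°C.
From 2300 m to 2900 m (saturated): cools by 6 × 0.6 = 3.6°C, giving -9.71°C.

-9.71°C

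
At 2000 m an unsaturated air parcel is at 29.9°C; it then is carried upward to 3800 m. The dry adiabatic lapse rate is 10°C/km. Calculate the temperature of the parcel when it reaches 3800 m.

11.9°C

From 2000 m to 3800 m (dry adiabatic): cools by 10 × 1.8 = 18°C, giving 11.9°C.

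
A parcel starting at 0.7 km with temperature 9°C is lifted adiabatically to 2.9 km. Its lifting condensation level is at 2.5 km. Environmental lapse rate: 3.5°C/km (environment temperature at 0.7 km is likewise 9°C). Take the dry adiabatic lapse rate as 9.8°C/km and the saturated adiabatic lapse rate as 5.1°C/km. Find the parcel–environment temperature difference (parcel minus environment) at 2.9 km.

-11.98°C (parcel cooler than environment)

Parcel:
  700 → 2500 m (dry, 9.8°C/km): ΔT = -9.8 × 1.8 = -17.64°C → T = -8.64°C
  2500 → 2900 m (saturated, 5.1°C/km): ΔT = -5.1 × 0.4 = -2.04°C → T = -10.68°C
Environment:
  700 → 2900 m (environment, 3.5°C/km): ΔT = -3.5 × 2.2 = -7.7°C → T = 1.3°C
T_parcel − T_env = -10.68 − 1.3 = -11.98°C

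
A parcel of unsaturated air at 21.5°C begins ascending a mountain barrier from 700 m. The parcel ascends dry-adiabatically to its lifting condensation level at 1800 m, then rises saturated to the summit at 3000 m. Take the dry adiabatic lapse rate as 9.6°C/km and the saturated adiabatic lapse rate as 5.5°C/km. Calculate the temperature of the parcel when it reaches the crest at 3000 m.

700 → 1800 m (dry, 9.6°C/km): ΔT = -9.6 × 1.1 = -10.56°C → T = 10.94°C
1800 → 3000 m (saturated, 5.5°C/km): ΔT = -5.5 × 1.2 = -6.6°C → T = 4.34°C

4.34°C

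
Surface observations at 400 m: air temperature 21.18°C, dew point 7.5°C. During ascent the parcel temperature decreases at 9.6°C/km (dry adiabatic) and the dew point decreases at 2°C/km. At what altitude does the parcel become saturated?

T and T_d converge at 9.6 − 2 = 7.6°C per km
Height above start = (21.18 − 7.5) / 7.6 = 1.8 km
LCL altitude = 400 m + 1800 m = 2200 m

2200 m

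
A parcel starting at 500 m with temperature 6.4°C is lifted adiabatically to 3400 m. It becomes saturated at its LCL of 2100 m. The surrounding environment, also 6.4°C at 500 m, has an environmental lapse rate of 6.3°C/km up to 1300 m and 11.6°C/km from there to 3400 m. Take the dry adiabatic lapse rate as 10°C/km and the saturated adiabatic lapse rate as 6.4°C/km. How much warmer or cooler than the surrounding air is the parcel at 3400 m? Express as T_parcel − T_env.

Parcel:
  Dry to 2100 m: -10 × 1.6 km = -16°C, so T = -9.6°C.
  Saturated to 3400 m: -6.4 × 1.3 km = -8.32°C, so T = -17.92°C.
Environment:
  Environment, lower layer to 1300 m: -6.3 × 0.8 km = -5.04°C, so T = 1.36°C.
  Environment, upper layer to 3400 m: -11.6 × 2.1 km = -24.36°C, so T = -23°C.
T_parcel − T_env = -17.92 − (-23) = +5.08°C

+5.08°C (parcel warmer than environment)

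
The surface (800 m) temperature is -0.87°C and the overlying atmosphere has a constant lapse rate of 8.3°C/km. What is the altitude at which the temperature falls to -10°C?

Height above start = (-0.87 − (-10)) / 8.3 = 1.1 km
Altitude = 800 m + 1100 m = 1900 m

1900 m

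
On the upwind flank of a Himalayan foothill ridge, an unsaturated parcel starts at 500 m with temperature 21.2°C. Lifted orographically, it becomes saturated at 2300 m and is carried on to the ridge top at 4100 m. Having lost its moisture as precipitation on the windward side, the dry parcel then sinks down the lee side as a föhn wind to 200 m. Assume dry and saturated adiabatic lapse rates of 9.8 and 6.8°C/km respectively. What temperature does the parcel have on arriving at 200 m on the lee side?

500 → 2300 m (dry, 9.8°C/km): ΔT = -9.8 × 1.8 = -17.64°C → T = 3.56°C
2300 → 4100 m (saturated, 6.8°C/km): ΔT = -6.8 × 1.8 = -12.24°C → T = -8.68°C
4100 → 200 m (dry descent, 9.8°C/km): ΔT = +9.8 × 3.9 = +38.22°C → T = 29.54°C

29.54°C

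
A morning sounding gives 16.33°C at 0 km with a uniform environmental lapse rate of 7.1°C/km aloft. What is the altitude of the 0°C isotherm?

Height above start = (16.33 − 0) / 7.1 = 2.3 km
Altitude = 0 m + 2300 m = 2300 m

2.3 km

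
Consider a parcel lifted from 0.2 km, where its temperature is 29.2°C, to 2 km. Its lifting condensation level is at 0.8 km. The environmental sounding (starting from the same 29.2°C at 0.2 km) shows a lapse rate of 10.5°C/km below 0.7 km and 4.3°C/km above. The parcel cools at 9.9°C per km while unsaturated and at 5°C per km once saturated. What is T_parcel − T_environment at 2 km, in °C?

Parcel:
  200–800 m, dry: Δz = 0.6 km ⇒ ΔT = -5.94°C; T = 23.26°C
  800–2000 m, saturated: Δz = 1.2 km ⇒ ΔT = -6°C; T = 17.26°C
Environment:
  200–700 m, environment, lower layer: Δz = 0.5 km ⇒ ΔT = -5.25°C; T = 23.95°C
  700–2000 m, environment, upper layer: Δz = 1.3 km ⇒ ΔT = -5.59°C; T = 18.36°C
T_parcel − T_env = 17.26 − 18.36 = -1.1°C

-1.1°C (parcel cooler than environment)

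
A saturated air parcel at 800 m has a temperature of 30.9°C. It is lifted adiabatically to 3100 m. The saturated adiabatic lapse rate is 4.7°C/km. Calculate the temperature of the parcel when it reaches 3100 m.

From 800 m to 3100 m (saturated adiabatic): cools by 4.7 × 2.3 = 10.81°C, giving 20.09°C.

20.09°C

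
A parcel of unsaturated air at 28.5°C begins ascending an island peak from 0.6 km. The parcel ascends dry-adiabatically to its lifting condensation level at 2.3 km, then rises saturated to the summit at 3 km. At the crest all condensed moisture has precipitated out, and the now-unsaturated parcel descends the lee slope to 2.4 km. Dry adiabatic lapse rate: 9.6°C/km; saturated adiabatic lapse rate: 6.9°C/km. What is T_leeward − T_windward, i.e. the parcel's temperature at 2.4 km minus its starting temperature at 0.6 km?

Dry to 2300 m: -9.6 × 1.7 km = -16.32°C, so T = 12.18°C.
Saturated to 3000 m: -6.9 × 0.7 km = -4.83°C, so T = 7.35°C.
Dry descent to 2400 m: +9.6 × 0.6 km = +5.76°C, so T = 13.11°C.
Net change vs windward start: 13.11 − 28.5 = -15.39°C

-15.39°C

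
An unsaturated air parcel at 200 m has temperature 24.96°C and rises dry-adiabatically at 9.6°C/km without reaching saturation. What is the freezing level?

2800 m

Height above start = (24.96 − 0) / 9.6 = 2.6 km
Altitude = 200 m + 2600 m = 2800 m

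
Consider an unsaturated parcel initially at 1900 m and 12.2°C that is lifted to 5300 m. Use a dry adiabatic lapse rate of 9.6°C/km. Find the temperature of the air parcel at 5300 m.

Dry adiabatic to 5300 m: -9.6 × 3.4 km = -32.64°C, so T = -20.44°C.

-20.44°C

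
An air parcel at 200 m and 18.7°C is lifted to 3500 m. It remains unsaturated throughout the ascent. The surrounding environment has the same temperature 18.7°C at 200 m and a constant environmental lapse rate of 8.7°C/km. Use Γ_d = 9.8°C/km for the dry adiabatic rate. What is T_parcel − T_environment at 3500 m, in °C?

-3.63°C (parcel cooler than environment)

Parcel:
  Dry to 3500 m: -9.8 × 3.3 km = -32.34°C, so T = -13.64°C.
Environment:
  Environment to 3500 m: -8.7 × 3.3 km = -28.71°C, so T = -10.01°C.
T_parcel − T_env = -13.64 − (-10.01) = -3.63°C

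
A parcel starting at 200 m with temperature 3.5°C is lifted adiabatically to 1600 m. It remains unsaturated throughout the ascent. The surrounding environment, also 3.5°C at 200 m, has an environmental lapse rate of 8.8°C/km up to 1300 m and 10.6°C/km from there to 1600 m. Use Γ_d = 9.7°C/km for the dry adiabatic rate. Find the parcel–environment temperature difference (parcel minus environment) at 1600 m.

-0.72°C (parcel cooler than environment)

Parcel:
  200 → 1600 m (dry, 9.7°C/km): ΔT = -9.7 × 1.4 = -13.58°C → T = -10.08°C
Environment:
  200 → 1300 m (environment, lower layer, 8.8°C/km): ΔT = -8.8 × 1.1 = -9.68°C → T = -6.18°C
  1300 → 1600 m (environment, upper layer, 10.6°C/km): ΔT = -10.6 × 0.3 = -3.18°C → T = -9.36°C
T_parcel − T_env = -10.08 − (-9.36) = -0.72°C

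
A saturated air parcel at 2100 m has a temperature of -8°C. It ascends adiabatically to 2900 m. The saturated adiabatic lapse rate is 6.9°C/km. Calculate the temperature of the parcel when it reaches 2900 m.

-13.52°C

2100–2900 m, saturated adiabatic: Δz = 0.8 km ⇒ ΔT = -5.52°C; T = -13.52°C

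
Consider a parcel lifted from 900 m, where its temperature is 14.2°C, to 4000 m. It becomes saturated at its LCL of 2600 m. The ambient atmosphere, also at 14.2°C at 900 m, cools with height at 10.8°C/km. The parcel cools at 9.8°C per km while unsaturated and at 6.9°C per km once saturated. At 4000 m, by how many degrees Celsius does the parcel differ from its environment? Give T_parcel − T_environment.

+7.16°C (parcel warmer than environment)

Parcel:
  From 900 m to 2600 m (dry): cools by 9.8 × 1.7 = 16.66°C, giving -2.46°C.
  From 2600 m to 4000 m (saturated): cools by 6.9 × 1.4 = 9.66°C, giving -12.12°C.
Environment:
  From 900 m to 4000 m (environment): cools by 10.8 × 3.1 = 33.48°C, giving -19.28°C.
T_parcel − T_env = -12.12 − (-19.28) = +7.16°C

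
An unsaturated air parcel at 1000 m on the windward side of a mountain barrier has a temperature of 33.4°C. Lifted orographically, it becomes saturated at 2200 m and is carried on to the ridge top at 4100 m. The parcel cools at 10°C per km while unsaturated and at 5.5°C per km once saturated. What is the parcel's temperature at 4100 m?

10.95°C

1000–2200 m, dry: Δz = 1.2 km ⇒ ΔT = -12°C; T = 21.4°C
2200–4100 m, saturated: Δz = 1.9 km ⇒ ΔT = -10.45°C; T = 10.95°C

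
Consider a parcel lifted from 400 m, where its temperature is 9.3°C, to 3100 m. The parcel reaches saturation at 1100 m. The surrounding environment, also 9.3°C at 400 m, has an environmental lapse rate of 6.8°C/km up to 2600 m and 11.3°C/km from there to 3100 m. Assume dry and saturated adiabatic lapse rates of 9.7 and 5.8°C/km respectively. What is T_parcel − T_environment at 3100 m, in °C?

Parcel:
  From 400 m to 1100 m (dry): cools by 9.7 × 0.7 = 6.79°C, giving 2.51°C.
  From 1100 m to 3100 m (saturated): cools by 5.8 × 2 = 11.6°C, giving -9.09°C.
Environment:
  From 400 m to 2600 m (environment, lower layer): cools by 6.8 × 2.2 = 14.96°C, giving -5.66°C.
  From 2600 m to 3100 m (environment, upper layer): cools by 11.3 × 0.5 = 5.65°C, giving -11.31°C.
T_parcel − T_env = -9.09 − (-11.31) = +2.22°C

+2.22°C (parcel warmer than environment)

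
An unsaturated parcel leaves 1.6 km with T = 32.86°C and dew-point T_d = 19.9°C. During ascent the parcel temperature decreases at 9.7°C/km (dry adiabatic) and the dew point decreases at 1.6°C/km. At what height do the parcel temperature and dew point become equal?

3.2 km

T and T_d converge at 9.7 − 1.6 = 8.1°C per km
Height above start = (32.86 − 19.9) / 8.1 = 1.6 km
LCL altitude = 1600 m + 1600 m = 3200 m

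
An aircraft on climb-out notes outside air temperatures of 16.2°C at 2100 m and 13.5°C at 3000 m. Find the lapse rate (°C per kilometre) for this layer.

3°C/km

Γ = −ΔT/Δz = (16.2 − 13.5) / (3000 − 2100) m
  = 2.7°C / 0.9 km = 3°C/km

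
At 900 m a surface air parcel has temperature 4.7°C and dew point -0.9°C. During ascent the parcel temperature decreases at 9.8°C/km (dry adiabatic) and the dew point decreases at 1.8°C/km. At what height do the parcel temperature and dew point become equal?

1600 m

T and T_d converge at 9.8 − 1.8 = 8°C per km
Height above start = (4.7 − (-0.9)) / 8 = 0.7 km
LCL altitude = 900 m + 700 m = 1600 m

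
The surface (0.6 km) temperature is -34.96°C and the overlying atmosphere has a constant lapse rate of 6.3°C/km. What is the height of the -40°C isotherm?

1.4 km

Height above start = (-34.96 − (-40)) / 6.3 = 0.8 km
Altitude = 600 m + 800 m = 1400 m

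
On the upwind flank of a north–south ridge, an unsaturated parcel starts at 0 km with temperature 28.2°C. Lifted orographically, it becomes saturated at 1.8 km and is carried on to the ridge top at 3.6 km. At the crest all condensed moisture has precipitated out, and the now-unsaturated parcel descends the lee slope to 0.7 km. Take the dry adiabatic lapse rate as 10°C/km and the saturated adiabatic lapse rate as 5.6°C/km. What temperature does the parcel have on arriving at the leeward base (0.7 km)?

29.12°C

0 → 1800 m (dry, 10°C/km): ΔT = -10 × 1.8 = -18°C → T = 10.2°C
1800 → 3600 m (saturated, 5.6°C/km): ΔT = -5.6 × 1.8 = -10.08°C → T = 0.12°C
3600 → 700 m (dry descent, 10°C/km): ΔT = +10 × 2.9 = +29°C → T = 29.12°C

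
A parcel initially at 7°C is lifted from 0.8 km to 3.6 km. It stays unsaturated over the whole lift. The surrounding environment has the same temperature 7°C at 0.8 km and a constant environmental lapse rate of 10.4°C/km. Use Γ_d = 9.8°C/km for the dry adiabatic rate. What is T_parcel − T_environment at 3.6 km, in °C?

+1.68°C (parcel warmer than environment)

Parcel:
  800 → 3600 m (dry, 9.8°C/km): ΔT = -9.8 × 2.8 = -27.44°C → T = -20.44°C
Environment:
  800 → 3600 m (environment, 10.4°C/km): ΔT = -10.4 × 2.8 = -29.12°C → T = -22.12°C
T_parcel − T_env = -20.44 − (-22.12) = +1.68°C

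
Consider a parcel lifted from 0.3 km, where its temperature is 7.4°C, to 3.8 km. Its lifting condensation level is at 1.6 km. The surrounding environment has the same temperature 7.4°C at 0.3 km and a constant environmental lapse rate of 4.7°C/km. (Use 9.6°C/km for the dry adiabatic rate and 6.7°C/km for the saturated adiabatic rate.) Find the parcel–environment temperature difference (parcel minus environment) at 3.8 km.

Parcel:
  From 300 m to 1600 m (dry): cools by 9.6 × 1.3 = 12.48°C, giving -5.08°C.
  From 1600 m to 3800 m (saturated): cools by 6.7 × 2.2 = 14.74°C, giving -19.82°C.
Environment:
  From 300 m to 3800 m (environment): cools by 4.7 × 3.5 = 16.45°C, giving -9.05°C.
T_parcel − T_env = -19.82 − (-9.05) = -10.77°C

-10.77°C (parcel cooler than environment)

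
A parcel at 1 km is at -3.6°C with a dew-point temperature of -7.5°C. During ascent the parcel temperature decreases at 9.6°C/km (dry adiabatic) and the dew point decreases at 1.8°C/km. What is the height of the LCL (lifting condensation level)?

T and T_d converge at 9.6 − 1.8 = 7.8°C per km
Height above start = (-3.6 − (-7.5)) / 7.8 = 0.5 km
LCL altitude = 1000 m + 500 m = 1500 m

1.5 km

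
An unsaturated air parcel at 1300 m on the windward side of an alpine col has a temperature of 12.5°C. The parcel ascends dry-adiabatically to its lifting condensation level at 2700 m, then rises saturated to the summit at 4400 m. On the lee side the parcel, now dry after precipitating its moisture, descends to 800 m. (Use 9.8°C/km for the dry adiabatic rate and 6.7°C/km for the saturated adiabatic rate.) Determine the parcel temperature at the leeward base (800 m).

1300–2700 m, dry: Δz = 1.4 km ⇒ ΔT = -13.72°C; T = -1.22°C
2700–4400 m, saturated: Δz = 1.7 km ⇒ ΔT = -11.39°C; T = -12.61°C
4400–800 m, dry descent: Δz = 3.6 km ⇒ ΔT = +35.28°C; T = 22.67°C

22.67°C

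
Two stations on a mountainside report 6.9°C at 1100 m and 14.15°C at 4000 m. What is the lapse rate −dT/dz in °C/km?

Γ = −ΔT/Δz = (6.9 − 14.15) / (4000 − 1100) m
  = -7.25°C / 2.9 km = -2.5°C/km

-2.5°C/km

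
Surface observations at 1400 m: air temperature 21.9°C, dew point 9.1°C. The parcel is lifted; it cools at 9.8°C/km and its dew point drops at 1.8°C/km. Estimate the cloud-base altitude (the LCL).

3000 m

T and T_d converge at 9.8 − 1.8 = 8°C per km
Height above start = (21.9 − 9.1) / 8 = 1.6 km
LCL altitude = 1400 m + 1600 m = 3000 m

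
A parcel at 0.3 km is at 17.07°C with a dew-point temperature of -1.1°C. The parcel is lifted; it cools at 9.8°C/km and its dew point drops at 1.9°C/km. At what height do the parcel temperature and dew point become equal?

T and T_d converge at 9.8 − 1.9 = 7.9°C per km
Height above start = (17.07 − (-1.1)) / 7.9 = 2.3 km
LCL altitude = 300 m + 2300 m = 2600 m

2.6 km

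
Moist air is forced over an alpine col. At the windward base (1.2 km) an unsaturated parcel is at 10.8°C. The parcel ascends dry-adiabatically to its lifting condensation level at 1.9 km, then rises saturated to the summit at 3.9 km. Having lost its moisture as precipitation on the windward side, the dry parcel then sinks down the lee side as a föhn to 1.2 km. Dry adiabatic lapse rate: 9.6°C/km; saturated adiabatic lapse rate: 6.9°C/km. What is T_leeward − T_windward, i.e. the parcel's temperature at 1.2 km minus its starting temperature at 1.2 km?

1200 → 1900 m (dry, 9.6°C/km): ΔT = -9.6 × 0.7 = -6.72°C → T = 4.08°C
1900 → 3900 m (saturated, 6.9°C/km): ΔT = -6.9 × 2 = -13.8°C → T = -9.72°C
3900 → 1200 m (dry descent, 9.6°C/km): ΔT = +9.6 × 2.7 = +25.92°C → T = 16.2°C
Net change vs windward start: 16.2 − 10.8 = +5.4°C

+5.4°C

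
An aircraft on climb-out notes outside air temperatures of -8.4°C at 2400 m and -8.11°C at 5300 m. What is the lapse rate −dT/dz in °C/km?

-0.1°C/km

Γ = −ΔT/Δz = (-8.4 − (-8.11)) / (5300 − 2400) m
  = -0.29°C / 2.9 km = -0.1°C/km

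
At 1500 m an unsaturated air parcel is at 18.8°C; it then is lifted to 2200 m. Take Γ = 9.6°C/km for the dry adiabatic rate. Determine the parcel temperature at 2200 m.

Dry adiabatic to 2200 m: -9.6 × 0.7 km = -6.72°C, so T = 12.08°C.

12.08°C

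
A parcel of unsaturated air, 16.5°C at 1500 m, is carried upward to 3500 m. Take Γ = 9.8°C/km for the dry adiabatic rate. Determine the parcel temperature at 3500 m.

Dry adiabatic to 3500 m: -9.8 × 2 km = -19.6°C, so T = -3.1°C.

-3.1°C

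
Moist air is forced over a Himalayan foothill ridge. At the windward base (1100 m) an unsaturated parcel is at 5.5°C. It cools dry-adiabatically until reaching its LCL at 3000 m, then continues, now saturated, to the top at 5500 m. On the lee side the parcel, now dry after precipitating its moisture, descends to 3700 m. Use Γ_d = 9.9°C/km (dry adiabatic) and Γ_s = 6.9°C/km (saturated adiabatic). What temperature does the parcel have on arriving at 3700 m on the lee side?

-12.74°C

1100 → 3000 m (dry, 9.9°C/km): ΔT = -9.9 × 1.9 = -18.81°C → T = -13.31°C
3000 → 5500 m (saturated, 6.9°C/km): ΔT = -6.9 × 2.5 = -17.25°C → T = -30.56°C
5500 → 3700 m (dry descent, 9.9°C/km): ΔT = +9.9 × 1.8 = +17.82°C → T = -12.74°C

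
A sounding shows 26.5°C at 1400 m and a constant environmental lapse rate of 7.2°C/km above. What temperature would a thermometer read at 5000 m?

From 1400 m to 5000 m (environmental): cools by 7.2 × 3.6 = 25.92°C, giving 0.58°C.

0.58°C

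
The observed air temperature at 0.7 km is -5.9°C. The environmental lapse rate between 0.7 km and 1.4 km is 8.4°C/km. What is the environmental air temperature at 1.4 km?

700–1400 m, environmental: Δz = 0.7 km ⇒ ΔT = -5.88°C; T = -11.78°C

-11.78°C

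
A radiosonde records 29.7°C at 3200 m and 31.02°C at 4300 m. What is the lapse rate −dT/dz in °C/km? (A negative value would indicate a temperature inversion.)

-1.2°C/km

Γ = −ΔT/Δz = (29.7 − 31.02) / (4300 − 3200) m
  = -1.32°C / 1.1 km = -1.2°C/km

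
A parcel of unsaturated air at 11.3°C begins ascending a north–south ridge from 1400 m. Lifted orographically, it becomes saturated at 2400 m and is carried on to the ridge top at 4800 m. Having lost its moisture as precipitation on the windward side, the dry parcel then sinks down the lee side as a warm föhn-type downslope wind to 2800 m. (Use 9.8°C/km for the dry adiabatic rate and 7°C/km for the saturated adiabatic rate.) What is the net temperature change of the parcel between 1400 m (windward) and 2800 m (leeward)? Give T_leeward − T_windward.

1400–2400 m, dry: Δz = 1 km ⇒ ΔT = -9.8°C; T = 1.5°C
2400–4800 m, saturated: Δz = 2.4 km ⇒ ΔT = -16.8°C; T = -15.3°C
4800–2800 m, dry descent: Δz = 2 km ⇒ ΔT = +19.6°C; T = 4.3°C
Net change vs windward start: 4.3 − 11.3 = -7°C

-7°C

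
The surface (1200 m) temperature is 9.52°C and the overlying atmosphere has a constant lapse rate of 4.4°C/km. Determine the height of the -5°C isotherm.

Height above start = (9.52 − (-5)) / 4.4 = 3.3 km
Altitude = 1200 m + 3300 m = 4500 m

4500 m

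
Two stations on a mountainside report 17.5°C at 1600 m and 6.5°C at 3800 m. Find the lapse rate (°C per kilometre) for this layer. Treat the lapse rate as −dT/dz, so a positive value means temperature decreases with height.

Γ = −ΔT/Δz = (17.5 − 6.5) / (3800 − 1600) m
  = 11°C / 2.2 km = 5°C/km

5°C/km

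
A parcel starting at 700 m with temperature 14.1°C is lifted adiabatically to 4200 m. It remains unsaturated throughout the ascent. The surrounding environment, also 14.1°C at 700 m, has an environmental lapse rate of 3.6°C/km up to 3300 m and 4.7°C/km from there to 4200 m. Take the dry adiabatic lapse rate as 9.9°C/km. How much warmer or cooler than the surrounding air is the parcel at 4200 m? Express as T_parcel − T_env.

Parcel:
  From 700 m to 4200 m (dry): cools by 9.9 × 3.5 = 34.65°C, giving -20.55°C.
Environment:
  From 700 m to 3300 m (environment, lower layer): cools by 3.6 × 2.6 = 9.36°C, giving 4.74°C.
  From 3300 m to 4200 m (environment, upper layer): cools by 4.7 × 0.9 = 4.23°C, giving 0.51°C.
T_parcel − T_env = -20.55 − 0.51 = -21.06°C

-21.06°C (parcel cooler than environment)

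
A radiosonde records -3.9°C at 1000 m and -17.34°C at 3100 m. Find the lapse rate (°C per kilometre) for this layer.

Γ = −ΔT/Δz = (-3.9 − (-17.34)) / (3100 − 1000) m
  = 13.44°C / 2.1 km = 6.4°C/km

6.4°C/km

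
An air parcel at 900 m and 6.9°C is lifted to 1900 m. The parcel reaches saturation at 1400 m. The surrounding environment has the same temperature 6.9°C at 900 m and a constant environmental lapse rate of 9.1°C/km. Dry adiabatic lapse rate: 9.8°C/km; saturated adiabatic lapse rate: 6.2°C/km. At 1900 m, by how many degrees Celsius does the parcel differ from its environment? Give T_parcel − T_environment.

Parcel:
  900–1400 m, dry: Δz = 0.5 km ⇒ ΔT = -4.9°C; T = 2°C
  1400–1900 m, saturated: Δz = 0.5 km ⇒ ΔT = -3.1°C; T = -1.1°C
Environment:
  900–1900 m, environment: Δz = 1 km ⇒ ΔT = -9.1°C; T = -2.2°C
T_parcel − T_env = -1.1 − (-2.2) = +1.1°C

+1.1°C (parcel warmer than environment)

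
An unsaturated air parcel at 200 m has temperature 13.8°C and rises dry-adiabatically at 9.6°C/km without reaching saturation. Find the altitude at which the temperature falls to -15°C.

Height above start = (13.8 − (-15)) / 9.6 = 3 km
Altitude = 200 m + 3000 m = 3200 m

3200 m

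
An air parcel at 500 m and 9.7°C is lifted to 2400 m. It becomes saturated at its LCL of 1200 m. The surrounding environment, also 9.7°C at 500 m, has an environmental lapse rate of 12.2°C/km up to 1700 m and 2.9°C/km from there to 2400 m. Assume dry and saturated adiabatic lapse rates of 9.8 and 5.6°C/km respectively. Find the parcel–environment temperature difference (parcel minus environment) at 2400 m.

+3.09°C (parcel warmer than environment)

Parcel:
  500–1200 m, dry: Δz = 0.7 km ⇒ ΔT = -6.86°C; T = 2.84°C
  1200–2400 m, saturated: Δz = 1.2 km ⇒ ΔT = -6.72°C; T = -3.88°C
Environment:
  500–1700 m, environment, lower layer: Δz = 1.2 km ⇒ ΔT = -14.64°C; T = -4.94°C
  1700–2400 m, environment, upper layer: Δz = 0.7 km ⇒ ΔT = -2.03°C; T = -6.97°C
T_parcel − T_env = -3.88 − (-6.97) = +3.09°C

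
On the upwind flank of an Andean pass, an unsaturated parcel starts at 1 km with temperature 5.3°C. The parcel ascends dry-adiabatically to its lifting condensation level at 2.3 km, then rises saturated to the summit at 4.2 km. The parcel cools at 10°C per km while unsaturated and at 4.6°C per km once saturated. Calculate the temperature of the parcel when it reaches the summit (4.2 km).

1000–2300 m, dry: Δz = 1.3 km ⇒ ΔT = -13°C; T = -7.7°C
2300–4200 m, saturated: Δz = 1.9 km ⇒ ΔT = -8.74°C; T = -16.44°C

-16.44°C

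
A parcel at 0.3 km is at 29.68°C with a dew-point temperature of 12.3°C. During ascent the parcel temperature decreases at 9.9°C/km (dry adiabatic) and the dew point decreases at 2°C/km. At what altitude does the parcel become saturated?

2.5 km

T and T_d converge at 9.9 − 2 = 7.9°C per km
Height above start = (29.68 − 12.3) / 7.9 = 2.2 km
LCL altitude = 300 m + 2200 m = 2500 m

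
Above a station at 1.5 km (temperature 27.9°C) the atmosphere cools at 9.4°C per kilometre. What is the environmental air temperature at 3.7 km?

Environmental to 3700 m: -9.4 × 2.2 km = -20.68°C, so T = 7.22°C.

7.22°C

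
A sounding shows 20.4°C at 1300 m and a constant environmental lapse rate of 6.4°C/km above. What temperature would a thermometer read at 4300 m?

1.2°C

Environmental to 4300 m: -6.4 × 3 km = -19.2°C, so T = 1.2°C.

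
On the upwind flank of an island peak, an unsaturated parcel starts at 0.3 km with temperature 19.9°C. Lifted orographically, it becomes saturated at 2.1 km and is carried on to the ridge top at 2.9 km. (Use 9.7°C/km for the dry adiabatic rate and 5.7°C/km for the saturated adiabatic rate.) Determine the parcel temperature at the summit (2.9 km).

300–2100 m, dry: Δz = 1.8 km ⇒ ΔT = -17.46°C; T = 2.44°C
2100–2900 m, saturated: Δz = 0.8 km ⇒ ΔT = -4.56°C; T = -2.12°C

-2.12°C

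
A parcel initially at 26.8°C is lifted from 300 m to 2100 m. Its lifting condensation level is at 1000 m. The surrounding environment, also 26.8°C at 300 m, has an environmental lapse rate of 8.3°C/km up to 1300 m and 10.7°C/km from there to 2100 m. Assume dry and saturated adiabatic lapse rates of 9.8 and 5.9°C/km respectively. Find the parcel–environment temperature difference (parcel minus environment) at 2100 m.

Parcel:
  From 300 m to 1000 m (dry): cools by 9.8 × 0.7 = 6.86°C, giving 19.94°C.
  From 1000 m to 2100 m (saturated): cools by 5.9 × 1.1 = 6.49°C, giving 13.45°C.
Environment:
  From 300 m to 1300 m (environment, lower layer): cools by 8.3 × 1 = 8.3°C, giving 18.5°C.
  From 1300 m to 2100 m (environment, upper layer): cools by 10.7 × 0.8 = 8.56°C, giving 9.94°C.
T_parcel − T_env = 13.45 − 9.94 = +3.51°C

+3.51°C (parcel warmer than environment)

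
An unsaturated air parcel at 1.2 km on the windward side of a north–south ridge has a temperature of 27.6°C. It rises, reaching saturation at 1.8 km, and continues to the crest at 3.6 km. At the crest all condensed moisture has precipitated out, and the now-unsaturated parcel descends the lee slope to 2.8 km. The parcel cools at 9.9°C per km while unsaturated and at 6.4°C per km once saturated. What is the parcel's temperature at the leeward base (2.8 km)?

18.06°C

Dry to 1800 m: -9.9 × 0.6 km = -5.94°C, so T = 21.66°C.
Saturated to 3600 m: -6.4 × 1.8 km = -11.52°C, so T = 10.14°C.
Dry descent to 2800 m: +9.9 × 0.8 km = +7.92°C, so T = 18.06°C.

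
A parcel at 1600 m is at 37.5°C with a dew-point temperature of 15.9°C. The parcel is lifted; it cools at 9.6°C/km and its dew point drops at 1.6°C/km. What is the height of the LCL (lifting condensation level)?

T and T_d converge at 9.6 − 1.6 = 8°C per km
Height above start = (37.5 − 15.9) / 8 = 2.7 km
LCL altitude = 1600 m + 2700 m = 4300 m

4300 m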